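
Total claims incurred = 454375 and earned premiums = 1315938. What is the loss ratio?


Loss ratio = claims / premiums
= 454375 / 1315938
= 0.3453


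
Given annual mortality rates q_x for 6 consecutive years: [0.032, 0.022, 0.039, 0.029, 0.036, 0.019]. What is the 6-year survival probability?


p_k = 1 - q_k for each year
Survival = product of (1 - q_k)
= 0.968 * 0.978 * 0.961 * 0.971 * 0.964 * 0.981
= 0.8354


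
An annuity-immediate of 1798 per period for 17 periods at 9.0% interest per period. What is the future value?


FV = PMT * ((1+i)^n - 1) / i
= 1798 * ((1.09)^17 - 1) / 0.09
= 1798 * (4.327633 - 1) / 0.09
= 66478.7208


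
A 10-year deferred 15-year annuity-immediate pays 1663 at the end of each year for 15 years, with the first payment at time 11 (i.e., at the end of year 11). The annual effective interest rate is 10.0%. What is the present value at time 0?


PV at time 10 of the 15-year annuity-immediate:
a_n = 1663 * (1-(1+0.1)^(-15))/0.1 = 12648.9102
Discount back 10 years to time 0:
PV = 12648.9102 * (1+0.1)^(-10)
= 12648.9102 * 0.385543
= 4876.7025


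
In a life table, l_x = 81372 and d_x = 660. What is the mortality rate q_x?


q_x = d_x / l_x
= 660 / 81372
= 0.0081


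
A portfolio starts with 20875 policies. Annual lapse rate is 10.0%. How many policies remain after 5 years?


remaining = initial * (1 - lapse)^years
= 20875 * (1 - 0.1)^5
= 20875 * 0.59049
= 12326.4788


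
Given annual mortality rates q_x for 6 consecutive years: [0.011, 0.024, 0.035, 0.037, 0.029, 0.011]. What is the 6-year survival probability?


p_k = 1 - q_k for each year
Survival = product of (1 - q_k)
= 0.989 * 0.976 * 0.965 * 0.963 * 0.971 * 0.989
= 0.8614


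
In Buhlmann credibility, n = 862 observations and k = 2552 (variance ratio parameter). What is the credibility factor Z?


Z = n / (n + k)
= 862 / (862 + 2552)
= 862 / 3414
= 0.2525


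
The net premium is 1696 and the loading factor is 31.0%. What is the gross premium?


Gross = net * (1 + loading)
= 1696 * (1 + 0.31)
= 1696 * 1.31
= 2221.76


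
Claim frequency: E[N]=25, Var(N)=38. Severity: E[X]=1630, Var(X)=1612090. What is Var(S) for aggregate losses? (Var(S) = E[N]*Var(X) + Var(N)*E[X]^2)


Var(S) = E[N]*Var(X) + Var(N)*E[X]^2
= 25*1612090 + 38*1630^2
= 40302250 + 100962200
= 1.4126e+08


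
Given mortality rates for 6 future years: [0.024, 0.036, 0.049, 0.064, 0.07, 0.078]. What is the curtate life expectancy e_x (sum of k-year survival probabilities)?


e_x = sum_{k=1}^{n} k_p_x
k_p_x values:
  1_p_x = 0.976
  2_p_x = 0.940864
  3_p_x = 0.894762
  4_p_x = 0.837497
  5_p_x = 0.778872
  6_p_x = 0.71812
e_x = 5.1461


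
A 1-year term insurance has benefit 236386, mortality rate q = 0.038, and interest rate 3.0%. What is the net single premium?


NSP = benefit * q * v
v = 1/(1+i) = 0.970874
NSP = 236386 * 0.038 * 0.970874
= 8721.0369


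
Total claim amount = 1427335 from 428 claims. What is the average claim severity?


severity = total / number
= 1427335 / 428
= 3334.8949


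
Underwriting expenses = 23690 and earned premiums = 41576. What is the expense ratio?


Expense ratio = expenses / premiums
= 23690 / 41576
= 0.5698


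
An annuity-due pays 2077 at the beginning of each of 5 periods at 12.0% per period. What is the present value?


PV_due = PMT * (1-(1+i)^(-n))/i * (1+i)
PV_immediate = 7487.1202
PV_due = 7487.1202 * 1.12
= 8385.5746


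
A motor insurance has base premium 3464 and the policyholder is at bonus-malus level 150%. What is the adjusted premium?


adjusted = base * BM_level / 100
= 3464 * 150 / 100
= 3464 * 1.5
= 5196.0


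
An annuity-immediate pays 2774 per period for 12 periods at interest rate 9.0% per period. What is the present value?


PV = PMT * (1 - (1+i)^(-n)) / i
= 2774 * (1 - (1+0.09)^(-12)) / 0.09
= 2774 * (1 - 0.355535) / 0.09
= 2774 * 7.160725
= 19863.8519


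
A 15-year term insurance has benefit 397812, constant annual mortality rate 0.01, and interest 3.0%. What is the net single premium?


NSP = benefit * sum_{k=0}^{n-1} k_p_x * q * v^(k+1)
With constant q=0.01, v=0.970874
Sum = 0.11199
NSP = 397812 * 0.11199
= 44551.0921


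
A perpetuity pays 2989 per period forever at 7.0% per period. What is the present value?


PV = PMT / i
= 2989 / 0.07
= 42700.0


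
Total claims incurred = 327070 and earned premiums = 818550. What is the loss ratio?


Loss ratio = claims / premiums
= 327070 / 818550
= 0.3996


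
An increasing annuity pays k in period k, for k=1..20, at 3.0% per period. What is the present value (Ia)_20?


(Ia)_n = sum_{k=1}^{n} k * v^k, v = 1/(1+i)
v = 0.970874
Sum computed term by term:
(Ia)_20 = 141.6761


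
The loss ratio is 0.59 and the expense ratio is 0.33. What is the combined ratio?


Combined ratio = loss ratio + expense ratio
= 0.59 + 0.33
= 0.92


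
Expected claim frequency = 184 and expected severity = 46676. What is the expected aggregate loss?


E[S] = E[N] * E[X]
= 184 * 46676
= 8.5884e+06


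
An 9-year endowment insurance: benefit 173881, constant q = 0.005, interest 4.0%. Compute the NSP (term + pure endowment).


Term component = 6344.8146
Pure endowment = 9_p_x * v^9 * benefit = 0.95589 * 0.702587 * 173881 = 116777.669
NSP = 123122.4836


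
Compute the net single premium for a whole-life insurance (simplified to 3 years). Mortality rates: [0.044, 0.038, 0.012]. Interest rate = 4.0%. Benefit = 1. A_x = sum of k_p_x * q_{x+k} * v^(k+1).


v = 0.961538
Year 0: k_p_x=1.0, q=0.044, term=0.042308
Year 1: k_p_x=0.956, q=0.038, term=0.033587
Year 2: k_p_x=0.919672, q=0.012, term=0.009811
A_x = 0.0857


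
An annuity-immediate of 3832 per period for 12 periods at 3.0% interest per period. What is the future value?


FV = PMT * ((1+i)^n - 1) / i
= 3832 * ((1.03)^12 - 1) / 0.03
= 3832 * (1.425761 - 1) / 0.03
= 54383.8573


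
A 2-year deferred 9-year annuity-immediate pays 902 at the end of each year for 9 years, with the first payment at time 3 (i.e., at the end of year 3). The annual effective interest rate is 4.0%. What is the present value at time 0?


PV at time 2 of the 9-year annuity-immediate:
a_n = 902 * (1-(1+0.04)^(-9))/0.04 = 6706.6691
Discount back 2 years to time 0:
PV = 6706.6691 * (1+0.04)^(-2)
= 6706.6691 * 0.924556
= 6200.6926


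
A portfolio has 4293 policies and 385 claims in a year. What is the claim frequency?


frequency = claims / policies
= 385 / 4293
= 0.0897


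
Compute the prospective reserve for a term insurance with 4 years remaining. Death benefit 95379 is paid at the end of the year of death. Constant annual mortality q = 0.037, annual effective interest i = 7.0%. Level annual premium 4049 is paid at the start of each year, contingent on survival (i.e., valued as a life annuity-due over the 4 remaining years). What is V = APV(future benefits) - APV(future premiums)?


v = 1/(1+i) = 0.934579
APV(future benefits) per unit = sum_{k=0}^{3} k_p_x * q * v^(k+1) = 0.118919
APV(future benefits) = 95379 * 0.118919 = 11342.3459
Life annuity-due factor ä_{x:4} = sum_{k=0}^{3} k_p_x * v^k = 3.439
APV(future premiums) = 4049 * 3.439 = 13924.511
V = 11342.3459 - 13924.511
= -2582.1651


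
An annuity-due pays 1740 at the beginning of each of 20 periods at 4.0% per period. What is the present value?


PV_due = PMT * (1-(1+i)^(-n))/i * (1+i)
PV_immediate = 23647.1678
PV_due = 23647.1678 * 1.04
= 24593.0546


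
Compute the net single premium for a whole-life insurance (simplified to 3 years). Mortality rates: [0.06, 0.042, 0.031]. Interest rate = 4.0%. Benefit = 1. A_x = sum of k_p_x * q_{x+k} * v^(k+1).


v = 0.961538
Year 0: k_p_x=1.0, q=0.06, term=0.057692
Year 1: k_p_x=0.94, q=0.042, term=0.036501
Year 2: k_p_x=0.90052, q=0.031, term=0.024817
A_x = 0.119


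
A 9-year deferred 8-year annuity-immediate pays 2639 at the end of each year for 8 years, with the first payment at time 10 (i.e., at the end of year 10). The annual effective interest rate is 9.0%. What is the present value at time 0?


PV at time 9 of the 8-year annuity-immediate:
a_n = 2639 * (1-(1+0.09)^(-8))/0.09 = 14606.3876
Discount back 9 years to time 0:
PV = 14606.3876 * (1+0.09)^(-9)
= 14606.3876 * 0.460428
= 6725.1866


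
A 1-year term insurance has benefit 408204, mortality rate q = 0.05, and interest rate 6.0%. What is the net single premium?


NSP = benefit * q * v
v = 1/(1+i) = 0.943396
NSP = 408204 * 0.05 * 0.943396
= 19254.9057


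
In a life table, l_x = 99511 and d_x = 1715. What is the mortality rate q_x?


q_x = d_x / l_x
= 1715 / 99511
= 0.0172


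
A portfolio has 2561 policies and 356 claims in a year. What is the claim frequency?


frequency = claims / policies
= 356 / 2561
= 0.139


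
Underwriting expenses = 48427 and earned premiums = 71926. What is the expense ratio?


Expense ratio = expenses / premiums
= 48427 / 71926
= 0.6733


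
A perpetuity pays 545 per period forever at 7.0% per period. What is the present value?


PV = PMT / i
= 545 / 0.07
= 7785.7143


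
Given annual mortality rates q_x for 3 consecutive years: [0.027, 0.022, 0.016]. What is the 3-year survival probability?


p_k = 1 - q_k for each year
Survival = product of (1 - q_k)
= 0.973 * 0.978 * 0.984
= 0.9364


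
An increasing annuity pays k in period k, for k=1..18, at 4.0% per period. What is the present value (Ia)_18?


(Ia)_n = sum_{k=1}^{n} k * v^k, v = 1/(1+i)
v = 0.961538
Sum computed term by term:
(Ia)_18 = 107.0091


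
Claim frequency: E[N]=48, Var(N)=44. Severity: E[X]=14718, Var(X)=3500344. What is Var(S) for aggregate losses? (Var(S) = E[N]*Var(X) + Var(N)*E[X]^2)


Var(S) = E[N]*Var(X) + Var(N)*E[X]^2
= 48*3500344 + 44*14718^2
= 168016512 + 9531259056
= 9.6993e+09


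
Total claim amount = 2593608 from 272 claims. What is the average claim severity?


severity = total / number
= 2593608 / 272
= 9535.3235


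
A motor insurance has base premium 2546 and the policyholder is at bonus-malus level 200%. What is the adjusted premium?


adjusted = base * BM_level / 100
= 2546 * 200 / 100
= 2546 * 2.0
= 5092.0


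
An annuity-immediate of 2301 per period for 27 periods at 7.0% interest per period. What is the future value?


FV = PMT * ((1+i)^n - 1) / i
= 2301 * ((1.07)^27 - 1) / 0.07
= 2301 * (6.213868 - 1) / 0.07
= 171387.2774


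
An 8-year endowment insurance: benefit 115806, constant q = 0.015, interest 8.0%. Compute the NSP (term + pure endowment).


Term component = 9531.3197
Pure endowment = 8_p_x * v^8 * benefit = 0.886115 * 0.540269 * 115806 = 55440.9752
NSP = 64972.2949


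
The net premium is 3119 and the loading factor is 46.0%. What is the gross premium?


Gross = net * (1 + loading)
= 3119 * (1 + 0.46)
= 3119 * 1.46
= 4553.74


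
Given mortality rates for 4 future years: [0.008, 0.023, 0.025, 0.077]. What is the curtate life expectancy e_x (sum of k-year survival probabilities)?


e_x = sum_{k=1}^{n} k_p_x
k_p_x values:
  1_p_x = 0.992
  2_p_x = 0.969184
  3_p_x = 0.944954
  4_p_x = 0.872193
e_x = 3.7783


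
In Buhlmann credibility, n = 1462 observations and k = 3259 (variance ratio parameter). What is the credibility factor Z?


Z = n / (n + k)
= 1462 / (1462 + 3259)
= 1462 / 4721
= 0.3097


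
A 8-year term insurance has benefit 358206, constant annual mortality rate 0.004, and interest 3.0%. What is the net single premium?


NSP = benefit * sum_{k=0}^{n-1} k_p_x * q * v^(k+1)
With constant q=0.004, v=0.970874
Sum = 0.027706
NSP = 358206 * 0.027706
= 9924.4563


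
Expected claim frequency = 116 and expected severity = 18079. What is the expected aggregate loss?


E[S] = E[N] * E[X]
= 116 * 18079
= 2.0972e+06


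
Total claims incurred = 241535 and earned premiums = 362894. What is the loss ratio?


Loss ratio = claims / premiums
= 241535 / 362894
= 0.6656


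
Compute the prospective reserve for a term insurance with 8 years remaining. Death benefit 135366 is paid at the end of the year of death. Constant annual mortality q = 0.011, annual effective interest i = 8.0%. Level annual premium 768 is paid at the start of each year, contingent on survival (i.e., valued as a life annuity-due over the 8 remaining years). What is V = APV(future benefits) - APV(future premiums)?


v = 1/(1+i) = 0.925926
APV(future benefits) per unit = sum_{k=0}^{7} k_p_x * q * v^(k+1) = 0.061102
APV(future benefits) = 135366 * 0.061102 = 8271.1969
Life annuity-due factor ä_{x:8} = sum_{k=0}^{7} k_p_x * v^k = 5.999152
APV(future premiums) = 768 * 5.999152 = 4607.3484
V = 8271.1969 - 4607.3484
= 3663.8485


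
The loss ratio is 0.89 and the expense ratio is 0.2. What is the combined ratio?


Combined ratio = loss ratio + expense ratio
= 0.89 + 0.2
= 1.09


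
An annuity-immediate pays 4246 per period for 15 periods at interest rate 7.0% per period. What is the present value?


PV = PMT * (1 - (1+i)^(-n)) / i
= 4246 * (1 - (1+0.07)^(-15)) / 0.07
= 4246 * (1 - 0.362446) / 0.07
= 4246 * 9.107914
= 38672.2029


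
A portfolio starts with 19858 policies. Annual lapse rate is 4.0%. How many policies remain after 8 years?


remaining = initial * (1 - lapse)^years
= 19858 * (1 - 0.04)^8
= 19858 * 0.72139
= 14325.3543


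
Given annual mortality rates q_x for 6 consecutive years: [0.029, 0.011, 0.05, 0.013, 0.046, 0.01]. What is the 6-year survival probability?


p_k = 1 - q_k for each year
Survival = product of (1 - q_k)
= 0.971 * 0.989 * 0.95 * 0.987 * 0.954 * 0.99
= 0.8504


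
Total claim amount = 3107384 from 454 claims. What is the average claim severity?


severity = total / number
= 3107384 / 454
= 6844.4581


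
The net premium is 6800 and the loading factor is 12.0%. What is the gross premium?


Gross = net * (1 + loading)
= 6800 * (1 + 0.12)
= 6800 * 1.12
= 7616.0


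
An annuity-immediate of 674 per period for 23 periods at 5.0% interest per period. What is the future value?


FV = PMT * ((1+i)^n - 1) / i
= 674 * ((1.05)^23 - 1) / 0.05
= 674 * (3.071524 - 1) / 0.05
= 27924.1402


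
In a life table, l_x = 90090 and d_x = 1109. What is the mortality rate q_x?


q_x = d_x / l_x
= 1109 / 90090
= 0.0123


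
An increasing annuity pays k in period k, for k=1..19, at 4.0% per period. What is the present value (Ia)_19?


(Ia)_n = sum_{k=1}^{n} k * v^k, v = 1/(1+i)
v = 0.961538
Sum computed term by term:
(Ia)_19 = 116.0273


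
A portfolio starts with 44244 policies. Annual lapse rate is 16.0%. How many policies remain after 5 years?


remaining = initial * (1 - lapse)^years
= 44244 * (1 - 0.16)^5
= 44244 * 0.418212
= 18503.3692


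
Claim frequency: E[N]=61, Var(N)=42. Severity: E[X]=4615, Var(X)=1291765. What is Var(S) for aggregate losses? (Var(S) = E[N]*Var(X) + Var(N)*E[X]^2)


Var(S) = E[N]*Var(X) + Var(N)*E[X]^2
= 61*1291765 + 42*4615^2
= 78797665 + 894525450
= 9.7332e+08


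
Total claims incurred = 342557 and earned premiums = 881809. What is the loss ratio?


Loss ratio = claims / premiums
= 342557 / 881809
= 0.3885


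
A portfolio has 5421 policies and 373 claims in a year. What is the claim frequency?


frequency = claims / policies
= 373 / 5421
= 0.0688


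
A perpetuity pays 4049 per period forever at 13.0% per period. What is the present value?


PV = PMT / i
= 4049 / 0.13
= 31146.1538


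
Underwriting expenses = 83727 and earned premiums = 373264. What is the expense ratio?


Expense ratio = expenses / premiums
= 83727 / 373264
= 0.2243


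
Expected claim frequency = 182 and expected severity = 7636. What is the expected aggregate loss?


E[S] = E[N] * E[X]
= 182 * 7636
= 1.3898e+06


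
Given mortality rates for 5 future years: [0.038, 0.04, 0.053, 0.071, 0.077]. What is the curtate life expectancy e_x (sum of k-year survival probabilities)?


e_x = sum_{k=1}^{n} k_p_x
k_p_x values:
  1_p_x = 0.962
  2_p_x = 0.92352
  3_p_x = 0.874573
  4_p_x = 0.812479
  5_p_x = 0.749918
e_x = 4.3225


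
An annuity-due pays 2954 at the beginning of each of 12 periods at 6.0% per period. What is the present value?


PV_due = PMT * (1-(1+i)^(-n))/i * (1+i)
PV_immediate = 24765.875
PV_due = 24765.875 * 1.06
= 26251.8275


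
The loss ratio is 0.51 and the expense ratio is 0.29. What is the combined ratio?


Combined ratio = loss ratio + expense ratio
= 0.51 + 0.29
= 0.8


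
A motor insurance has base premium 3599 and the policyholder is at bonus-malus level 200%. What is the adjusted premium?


adjusted = base * BM_level / 100
= 3599 * 200 / 100
= 3599 * 2.0
= 7198.0


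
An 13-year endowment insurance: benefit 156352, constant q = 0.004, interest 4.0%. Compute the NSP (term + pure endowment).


Term component = 6110.764
Pure endowment = 13_p_x * v^13 * benefit = 0.94923 * 0.600574 * 156352 = 89133.5963
NSP = 95244.3603


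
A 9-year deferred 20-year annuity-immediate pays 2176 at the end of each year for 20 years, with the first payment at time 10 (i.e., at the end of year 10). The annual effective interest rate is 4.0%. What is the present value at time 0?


PV at time 9 of the 20-year annuity-immediate:
a_n = 2176 * (1-(1+0.04)^(-20))/0.04 = 29572.5501
Discount back 9 years to time 0:
PV = 29572.5501 * (1+0.04)^(-9)
= 29572.5501 * 0.702587
= 20777.2815


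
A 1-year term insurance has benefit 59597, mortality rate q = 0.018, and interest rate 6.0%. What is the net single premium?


NSP = benefit * q * v
v = 1/(1+i) = 0.943396
NSP = 59597 * 0.018 * 0.943396
= 1012.0245


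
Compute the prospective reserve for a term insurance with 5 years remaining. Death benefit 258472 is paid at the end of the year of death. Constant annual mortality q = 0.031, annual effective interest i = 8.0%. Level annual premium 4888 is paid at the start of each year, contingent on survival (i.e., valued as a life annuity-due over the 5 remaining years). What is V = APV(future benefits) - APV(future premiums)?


v = 1/(1+i) = 0.925926
APV(future benefits) per unit = sum_{k=0}^{4} k_p_x * q * v^(k+1) = 0.116897
APV(future benefits) = 258472 * 0.116897 = 30214.583
Life annuity-due factor ä_{x:5} = sum_{k=0}^{4} k_p_x * v^k = 4.072538
APV(future premiums) = 4888 * 4.072538 = 19906.5666
V = 30214.583 - 19906.5666
= 10308.0165


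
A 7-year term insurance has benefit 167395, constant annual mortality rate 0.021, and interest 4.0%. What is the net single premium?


NSP = benefit * sum_{k=0}^{n-1} k_p_x * q * v^(k+1)
With constant q=0.021, v=0.961538
Sum = 0.118768
NSP = 167395 * 0.118768
= 19881.2243


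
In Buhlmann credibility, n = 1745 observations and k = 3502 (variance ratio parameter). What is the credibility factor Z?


Z = n / (n + k)
= 1745 / (1745 + 3502)
= 1745 / 5247
= 0.3326


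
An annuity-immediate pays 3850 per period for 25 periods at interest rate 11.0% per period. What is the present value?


PV = PMT * (1 - (1+i)^(-n)) / i
= 3850 * (1 - (1+0.11)^(-25)) / 0.11
= 3850 * (1 - 0.073608) / 0.11
= 3850 * 8.421745
= 32423.717


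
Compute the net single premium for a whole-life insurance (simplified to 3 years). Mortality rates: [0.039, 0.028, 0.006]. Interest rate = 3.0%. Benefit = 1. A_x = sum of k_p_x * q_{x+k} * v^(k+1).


v = 0.970874
Year 0: k_p_x=1.0, q=0.039, term=0.037864
Year 1: k_p_x=0.961, q=0.028, term=0.025363
Year 2: k_p_x=0.934092, q=0.006, term=0.005129
A_x = 0.0684


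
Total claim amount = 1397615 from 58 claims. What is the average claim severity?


severity = total / number
= 1397615 / 58
= 24096.8103


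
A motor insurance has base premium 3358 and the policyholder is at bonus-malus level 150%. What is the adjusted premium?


adjusted = base * BM_level / 100
= 3358 * 150 / 100
= 3358 * 1.5
= 5037.0


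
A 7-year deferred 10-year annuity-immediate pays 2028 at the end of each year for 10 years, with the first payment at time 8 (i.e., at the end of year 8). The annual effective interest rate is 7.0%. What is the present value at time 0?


PV at time 7 of the 10-year annuity-immediate:
a_n = 2028 * (1-(1+0.07)^(-10))/0.07 = 14243.8234
Discount back 7 years to time 0:
PV = 14243.8234 * (1+0.07)^(-7)
= 14243.8234 * 0.62275
= 8870.3373


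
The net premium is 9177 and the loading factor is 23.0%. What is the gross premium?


Gross = net * (1 + loading)
= 9177 * (1 + 0.23)
= 9177 * 1.23
= 11287.71


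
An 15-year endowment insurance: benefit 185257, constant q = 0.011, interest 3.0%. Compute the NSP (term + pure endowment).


Term component = 22677.8638
Pure endowment = 15_p_x * v^15 * benefit = 0.847119 * 0.641862 * 185257 = 100730.4166
NSP = 123408.2805


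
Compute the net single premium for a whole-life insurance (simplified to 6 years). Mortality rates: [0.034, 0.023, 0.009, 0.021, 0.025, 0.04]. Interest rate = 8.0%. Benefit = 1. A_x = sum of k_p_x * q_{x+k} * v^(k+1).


v = 0.925926
Year 0: k_p_x=1.0, q=0.034, term=0.031481
Year 1: k_p_x=0.966, q=0.023, term=0.019048
Year 2: k_p_x=0.943782, q=0.009, term=0.006743
Year 3: k_p_x=0.935288, q=0.021, term=0.014437
Year 4: k_p_x=0.915647, q=0.025, term=0.015579
Year 5: k_p_x=0.892756, q=0.04, term=0.022504
A_x = 0.1098


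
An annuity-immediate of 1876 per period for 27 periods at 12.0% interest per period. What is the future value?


FV = PMT * ((1+i)^n - 1) / i
= 1876 * ((1.12)^27 - 1) / 0.12
= 1876 * (21.324881 - 1) / 0.12
= 317745.6364


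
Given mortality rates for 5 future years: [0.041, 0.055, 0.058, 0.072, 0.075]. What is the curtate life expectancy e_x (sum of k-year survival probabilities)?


e_x = sum_{k=1}^{n} k_p_x
k_p_x values:
  1_p_x = 0.959
  2_p_x = 0.906255
  3_p_x = 0.853692
  4_p_x = 0.792226
  5_p_x = 0.732809
e_x = 4.244


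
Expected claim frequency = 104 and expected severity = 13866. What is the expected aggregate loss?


E[S] = E[N] * E[X]
= 104 * 13866
= 1.4421e+06


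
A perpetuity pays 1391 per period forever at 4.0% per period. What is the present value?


PV = PMT / i
= 1391 / 0.04
= 34775.0


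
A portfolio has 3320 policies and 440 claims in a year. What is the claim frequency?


frequency = claims / policies
= 440 / 3320
= 0.1325


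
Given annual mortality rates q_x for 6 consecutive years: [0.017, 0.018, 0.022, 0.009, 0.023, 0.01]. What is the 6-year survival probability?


p_k = 1 - q_k for each year
Survival = product of (1 - q_k)
= 0.983 * 0.982 * 0.978 * 0.991 * 0.977 * 0.99
= 0.9049


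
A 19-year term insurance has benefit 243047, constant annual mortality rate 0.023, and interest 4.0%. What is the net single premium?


NSP = benefit * sum_{k=0}^{n-1} k_p_x * q * v^(k+1)
With constant q=0.023, v=0.961538
Sum = 0.253714
NSP = 243047 * 0.253714
= 61664.4013


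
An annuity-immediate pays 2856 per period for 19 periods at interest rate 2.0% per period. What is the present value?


PV = PMT * (1 - (1+i)^(-n)) / i
= 2856 * (1 - (1+0.02)^(-19)) / 0.02
= 2856 * (1 - 0.686431) / 0.02
= 2856 * 15.678462
= 44777.6875


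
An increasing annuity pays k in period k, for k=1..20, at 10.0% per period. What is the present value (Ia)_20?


(Ia)_n = sum_{k=1}^{n} k * v^k, v = 1/(1+i)
v = 0.909091
Sum computed term by term:
(Ia)_20 = 63.9205


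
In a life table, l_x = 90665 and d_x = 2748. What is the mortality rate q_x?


q_x = d_x / l_x
= 2748 / 90665
= 0.0303


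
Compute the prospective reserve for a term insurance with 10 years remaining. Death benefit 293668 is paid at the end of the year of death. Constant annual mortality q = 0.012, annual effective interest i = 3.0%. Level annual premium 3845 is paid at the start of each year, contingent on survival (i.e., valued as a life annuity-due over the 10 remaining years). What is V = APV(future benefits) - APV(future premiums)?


v = 1/(1+i) = 0.970874
APV(future benefits) per unit = sum_{k=0}^{9} k_p_x * q * v^(k+1) = 0.097293
APV(future benefits) = 293668 * 0.097293 = 28571.9437
Life annuity-due factor ä_{x:10} = sum_{k=0}^{9} k_p_x * v^k = 8.351013
APV(future premiums) = 3845 * 8.351013 = 32109.6435
V = 28571.9437 - 32109.6435
= -3537.6997


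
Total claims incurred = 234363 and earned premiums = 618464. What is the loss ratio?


Loss ratio = claims / premiums
= 234363 / 618464
= 0.3789


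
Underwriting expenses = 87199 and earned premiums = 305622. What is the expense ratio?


Expense ratio = expenses / premiums
= 87199 / 305622
= 0.2853


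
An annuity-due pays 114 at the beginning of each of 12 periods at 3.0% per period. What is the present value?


PV_due = PMT * (1-(1+i)^(-n))/i * (1+i)
PV_immediate = 1134.7565
PV_due = 1134.7565 * 1.03
= 1168.7991


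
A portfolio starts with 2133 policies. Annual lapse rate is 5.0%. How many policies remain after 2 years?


remaining = initial * (1 - lapse)^years
= 2133 * (1 - 0.05)^2
= 2133 * 0.9025
= 1925.0325


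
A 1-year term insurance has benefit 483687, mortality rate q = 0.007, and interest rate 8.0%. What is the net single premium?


NSP = benefit * q * v
v = 1/(1+i) = 0.925926
NSP = 483687 * 0.007 * 0.925926
= 3135.0083


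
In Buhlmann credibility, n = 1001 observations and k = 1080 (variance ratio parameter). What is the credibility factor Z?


Z = n / (n + k)
= 1001 / (1001 + 1080)
= 1001 / 2081
= 0.481


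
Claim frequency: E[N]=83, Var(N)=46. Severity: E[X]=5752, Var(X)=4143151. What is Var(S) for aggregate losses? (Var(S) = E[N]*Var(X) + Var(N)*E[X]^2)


Var(S) = E[N]*Var(X) + Var(N)*E[X]^2
= 83*4143151 + 46*5752^2
= 343881533 + 1521933184
= 1.8658e+09


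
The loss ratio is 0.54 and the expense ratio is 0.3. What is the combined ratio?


Combined ratio = loss ratio + expense ratio
= 0.54 + 0.3
= 0.84


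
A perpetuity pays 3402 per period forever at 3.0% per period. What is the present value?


PV = PMT / i
= 3402 / 0.03
= 113400.0


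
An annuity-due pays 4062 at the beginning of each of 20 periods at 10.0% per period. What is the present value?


PV_due = PMT * (1-(1+i)^(-n))/i * (1+i)
PV_immediate = 34582.0958
PV_due = 34582.0958 * 1.1
= 38040.3054


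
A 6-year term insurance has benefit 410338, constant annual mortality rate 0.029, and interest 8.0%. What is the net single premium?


NSP = benefit * sum_{k=0}^{n-1} k_p_x * q * v^(k+1)
With constant q=0.029, v=0.925926
Sum = 0.125533
NSP = 410338 * 0.125533
= 51510.9758


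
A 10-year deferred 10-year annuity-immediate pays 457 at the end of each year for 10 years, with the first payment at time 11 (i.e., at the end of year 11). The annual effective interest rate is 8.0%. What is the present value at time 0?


PV at time 10 of the 10-year annuity-immediate:
a_n = 457 * (1-(1+0.08)^(-10))/0.08 = 3066.5072
Discount back 10 years to time 0:
PV = 3066.5072 * (1+0.08)^(-10)
= 3066.5072 * 0.463193
= 1420.3862


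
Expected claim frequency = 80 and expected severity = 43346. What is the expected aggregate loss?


E[S] = E[N] * E[X]
= 80 * 43346
= 3.4677e+06


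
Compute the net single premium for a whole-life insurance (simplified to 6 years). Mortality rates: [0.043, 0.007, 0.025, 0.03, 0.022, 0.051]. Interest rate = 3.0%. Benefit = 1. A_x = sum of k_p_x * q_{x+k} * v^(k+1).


v = 0.970874
Year 0: k_p_x=1.0, q=0.043, term=0.041748
Year 1: k_p_x=0.957, q=0.007, term=0.006314
Year 2: k_p_x=0.950301, q=0.025, term=0.021742
Year 3: k_p_x=0.926543, q=0.03, term=0.024697
Year 4: k_p_x=0.898747, q=0.022, term=0.017056
Year 5: k_p_x=0.878975, q=0.051, term=0.037543
A_x = 0.1491


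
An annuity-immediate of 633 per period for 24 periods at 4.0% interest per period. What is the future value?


FV = PMT * ((1+i)^n - 1) / i
= 633 * ((1.04)^24 - 1) / 0.04
= 633 * (2.563304 - 1) / 0.04
= 24739.2884


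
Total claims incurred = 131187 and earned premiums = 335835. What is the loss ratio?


Loss ratio = claims / premiums
= 131187 / 335835
= 0.3906


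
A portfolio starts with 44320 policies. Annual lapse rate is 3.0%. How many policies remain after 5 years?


remaining = initial * (1 - lapse)^years
= 44320 * (1 - 0.03)^5
= 44320 * 0.858734
= 38059.092


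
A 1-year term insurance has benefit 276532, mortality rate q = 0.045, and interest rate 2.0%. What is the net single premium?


NSP = benefit * q * v
v = 1/(1+i) = 0.980392
NSP = 276532 * 0.045 * 0.980392
= 12199.9412


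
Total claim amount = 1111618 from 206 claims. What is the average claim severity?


severity = total / number
= 1111618 / 206
= 5396.2039


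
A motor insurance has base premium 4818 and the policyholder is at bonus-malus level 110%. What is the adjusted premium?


adjusted = base * BM_level / 100
= 4818 * 110 / 100
= 4818 * 1.1
= 5299.8


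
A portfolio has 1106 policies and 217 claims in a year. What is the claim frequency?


frequency = claims / policies
= 217 / 1106
= 0.1962


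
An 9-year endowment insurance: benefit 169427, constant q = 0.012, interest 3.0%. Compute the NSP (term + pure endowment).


Term component = 15127.0447
Pure endowment = 9_p_x * v^9 * benefit = 0.897041 * 0.766417 * 169427 = 116482.3436
NSP = 131609.3883


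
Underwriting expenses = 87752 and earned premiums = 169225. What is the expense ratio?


Expense ratio = expenses / premiums
= 87752 / 169225
= 0.5186


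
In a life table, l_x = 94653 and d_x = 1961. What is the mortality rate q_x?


q_x = d_x / l_x
= 1961 / 94653
= 0.0207


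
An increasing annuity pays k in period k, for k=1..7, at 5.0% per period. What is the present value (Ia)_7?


(Ia)_n = sum_{k=1}^{n} k * v^k, v = 1/(1+i)
v = 0.952381
Sum computed term by term:
(Ia)_7 = 22.0185


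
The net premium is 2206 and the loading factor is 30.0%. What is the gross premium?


Gross = net * (1 + loading)
= 2206 * (1 + 0.3)
= 2206 * 1.3
= 2867.8


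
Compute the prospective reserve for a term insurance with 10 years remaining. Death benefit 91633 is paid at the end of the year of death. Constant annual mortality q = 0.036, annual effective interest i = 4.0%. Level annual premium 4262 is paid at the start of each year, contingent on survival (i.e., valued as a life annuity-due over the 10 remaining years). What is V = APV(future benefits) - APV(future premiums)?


v = 1/(1+i) = 0.961538
APV(future benefits) per unit = sum_{k=0}^{9} k_p_x * q * v^(k+1) = 0.251902
APV(future benefits) = 91633 * 0.251902 = 23082.5759
Life annuity-due factor ä_{x:10} = sum_{k=0}^{9} k_p_x * v^k = 7.277181
APV(future premiums) = 4262 * 7.277181 = 31015.3475
V = 23082.5759 - 31015.3475
= -7932.7716


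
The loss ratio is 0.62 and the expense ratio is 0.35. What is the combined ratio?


Combined ratio = loss ratio + expense ratio
= 0.62 + 0.35
= 0.97


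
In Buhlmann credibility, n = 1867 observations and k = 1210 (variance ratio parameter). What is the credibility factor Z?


Z = n / (n + k)
= 1867 / (1867 + 1210)
= 1867 / 3077
= 0.6068


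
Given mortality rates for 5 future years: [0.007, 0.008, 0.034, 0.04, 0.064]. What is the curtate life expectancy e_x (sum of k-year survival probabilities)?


e_x = sum_{k=1}^{n} k_p_x
k_p_x values:
  1_p_x = 0.993
  2_p_x = 0.985056
  3_p_x = 0.951564
  4_p_x = 0.913502
  5_p_x = 0.855037
e_x = 4.6982


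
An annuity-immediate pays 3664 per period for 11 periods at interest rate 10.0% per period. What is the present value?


PV = PMT * (1 - (1+i)^(-n)) / i
= 3664 * (1 - (1+0.1)^(-11)) / 0.1
= 3664 * (1 - 0.350494) / 0.1
= 3664 * 6.495061
= 23797.9035


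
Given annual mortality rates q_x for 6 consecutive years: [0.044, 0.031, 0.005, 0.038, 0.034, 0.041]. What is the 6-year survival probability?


p_k = 1 - q_k for each year
Survival = product of (1 - q_k)
= 0.956 * 0.969 * 0.995 * 0.962 * 0.966 * 0.959
= 0.8214


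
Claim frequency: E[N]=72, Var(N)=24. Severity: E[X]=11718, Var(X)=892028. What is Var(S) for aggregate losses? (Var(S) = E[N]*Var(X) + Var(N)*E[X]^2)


Var(S) = E[N]*Var(X) + Var(N)*E[X]^2
= 72*892028 + 24*11718^2
= 64226016 + 3295476576
= 3.3597e+09


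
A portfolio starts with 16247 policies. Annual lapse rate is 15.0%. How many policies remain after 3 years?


remaining = initial * (1 - lapse)^years
= 16247 * (1 - 0.15)^3
= 16247 * 0.614125
= 9977.6889


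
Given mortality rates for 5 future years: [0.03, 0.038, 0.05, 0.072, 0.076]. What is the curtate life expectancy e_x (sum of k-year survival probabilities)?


e_x = sum_{k=1}^{n} k_p_x
k_p_x values:
  1_p_x = 0.97
  2_p_x = 0.93314
  3_p_x = 0.886483
  4_p_x = 0.822656
  5_p_x = 0.760134
e_x = 4.3724


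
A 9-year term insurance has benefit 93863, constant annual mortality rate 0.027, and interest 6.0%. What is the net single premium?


NSP = benefit * sum_{k=0}^{n-1} k_p_x * q * v^(k+1)
With constant q=0.027, v=0.943396
Sum = 0.16676
NSP = 93863 * 0.16676
= 15652.6331


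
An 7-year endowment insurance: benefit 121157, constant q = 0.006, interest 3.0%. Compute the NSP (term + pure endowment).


Term component = 4451.505
Pure endowment = 7_p_x * v^7 * benefit = 0.958748 * 0.813092 * 121157 = 94447.9702
NSP = 98899.4752


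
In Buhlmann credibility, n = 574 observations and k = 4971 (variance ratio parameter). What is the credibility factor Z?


Z = n / (n + k)
= 574 / (574 + 4971)
= 574 / 5545
= 0.1035


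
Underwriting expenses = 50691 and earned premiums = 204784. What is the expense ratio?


Expense ratio = expenses / premiums
= 50691 / 204784
= 0.2475


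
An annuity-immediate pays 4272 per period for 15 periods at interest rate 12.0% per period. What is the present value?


PV = PMT * (1 - (1+i)^(-n)) / i
= 4272 * (1 - (1+0.12)^(-15)) / 0.12
= 4272 * (1 - 0.182696) / 0.12
= 4272 * 6.810864
= 29096.0131


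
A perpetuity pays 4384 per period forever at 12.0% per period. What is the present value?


PV = PMT / i
= 4384 / 0.12
= 36533.3333


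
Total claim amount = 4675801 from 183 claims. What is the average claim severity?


severity = total / number
= 4675801 / 183
= 25550.8251


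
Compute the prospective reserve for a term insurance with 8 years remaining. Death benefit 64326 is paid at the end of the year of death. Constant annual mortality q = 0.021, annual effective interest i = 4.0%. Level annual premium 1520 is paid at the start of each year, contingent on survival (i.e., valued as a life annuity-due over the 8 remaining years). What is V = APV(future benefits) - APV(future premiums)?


v = 1/(1+i) = 0.961538
APV(future benefits) per unit = sum_{k=0}^{7} k_p_x * q * v^(k+1) = 0.131994
APV(future benefits) = 64326 * 0.131994 = 8490.6728
Life annuity-due factor ä_{x:8} = sum_{k=0}^{7} k_p_x * v^k = 6.536866
APV(future premiums) = 1520 * 6.536866 = 9936.0368
V = 8490.6728 - 9936.0368
= -1445.364


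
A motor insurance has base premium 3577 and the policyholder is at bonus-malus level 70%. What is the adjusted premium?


adjusted = base * BM_level / 100
= 3577 * 70 / 100
= 3577 * 0.7
= 2503.9


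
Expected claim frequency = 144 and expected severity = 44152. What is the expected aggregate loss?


E[S] = E[N] * E[X]
= 144 * 44152
= 6.3579e+06


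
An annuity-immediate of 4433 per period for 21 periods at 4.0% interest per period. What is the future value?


FV = PMT * ((1+i)^n - 1) / i
= 4433 * ((1.04)^21 - 1) / 0.04
= 4433 * (2.278768 - 1) / 0.04
= 141719.4712


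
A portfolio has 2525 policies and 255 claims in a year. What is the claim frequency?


frequency = claims / policies
= 255 / 2525
= 0.101


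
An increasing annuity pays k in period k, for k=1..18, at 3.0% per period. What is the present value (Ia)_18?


(Ia)_n = sum_{k=1}^{n} k * v^k, v = 1/(1+i)
v = 0.970874
Sum computed term by term:
(Ia)_18 = 119.7672


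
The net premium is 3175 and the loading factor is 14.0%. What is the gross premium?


Gross = net * (1 + loading)
= 3175 * (1 + 0.14)
= 3175 * 1.14
= 3619.5


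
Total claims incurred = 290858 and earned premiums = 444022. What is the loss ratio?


Loss ratio = claims / premiums
= 290858 / 444022
= 0.6551


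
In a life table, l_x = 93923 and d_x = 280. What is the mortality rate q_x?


q_x = d_x / l_x
= 280 / 93923
= 0.003


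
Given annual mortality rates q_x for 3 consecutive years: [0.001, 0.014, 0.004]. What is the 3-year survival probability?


p_k = 1 - q_k for each year
Survival = product of (1 - q_k)
= 0.999 * 0.986 * 0.996
= 0.9811


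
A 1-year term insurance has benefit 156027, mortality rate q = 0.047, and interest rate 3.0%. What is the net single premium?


NSP = benefit * q * v
v = 1/(1+i) = 0.970874
NSP = 156027 * 0.047 * 0.970874
= 7119.6786


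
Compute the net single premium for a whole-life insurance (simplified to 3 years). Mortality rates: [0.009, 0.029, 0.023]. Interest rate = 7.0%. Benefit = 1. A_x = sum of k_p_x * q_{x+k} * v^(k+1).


v = 0.934579
Year 0: k_p_x=1.0, q=0.009, term=0.008411
Year 1: k_p_x=0.991, q=0.029, term=0.025102
Year 2: k_p_x=0.962261, q=0.023, term=0.018066
A_x = 0.0516


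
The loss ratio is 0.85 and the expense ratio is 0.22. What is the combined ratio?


Combined ratio = loss ratio + expense ratio
= 0.85 + 0.22
= 1.07


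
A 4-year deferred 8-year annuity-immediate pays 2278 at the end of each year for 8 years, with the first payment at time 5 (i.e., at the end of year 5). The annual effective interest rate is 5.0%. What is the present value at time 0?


PV at time 4 of the 8-year annuity-immediate:
a_n = 2278 * (1-(1+0.05)^(-8))/0.05 = 14723.1987
Discount back 4 years to time 0:
PV = 14723.1987 * (1+0.05)^(-4)
= 14723.1987 * 0.822702
= 12112.812


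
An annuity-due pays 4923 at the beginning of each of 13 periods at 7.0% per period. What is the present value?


PV_due = PMT * (1-(1+i)^(-n))/i * (1+i)
PV_immediate = 41144.7146
PV_due = 41144.7146 * 1.07
= 44024.8446


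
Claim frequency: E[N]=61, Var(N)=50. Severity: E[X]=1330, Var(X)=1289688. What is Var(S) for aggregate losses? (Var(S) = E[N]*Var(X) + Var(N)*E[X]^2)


Var(S) = E[N]*Var(X) + Var(N)*E[X]^2
= 61*1289688 + 50*1330^2
= 78670968 + 88445000
= 1.6712e+08


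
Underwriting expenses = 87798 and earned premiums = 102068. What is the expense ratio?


Expense ratio = expenses / premiums
= 87798 / 102068
= 0.8602


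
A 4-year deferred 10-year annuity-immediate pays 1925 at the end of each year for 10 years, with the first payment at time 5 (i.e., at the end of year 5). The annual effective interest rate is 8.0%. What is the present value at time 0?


PV at time 4 of the 10-year annuity-immediate:
a_n = 1925 * (1-(1+0.08)^(-10))/0.08 = 12916.9067
Discount back 4 years to time 0:
PV = 12916.9067 * (1+0.08)^(-4)
= 12916.9067 * 0.73503
= 9494.312


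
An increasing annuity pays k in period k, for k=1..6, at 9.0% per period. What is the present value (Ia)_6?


(Ia)_n = sum_{k=1}^{n} k * v^k, v = 1/(1+i)
v = 0.917431
Sum computed term by term:
(Ia)_6 = 14.5783


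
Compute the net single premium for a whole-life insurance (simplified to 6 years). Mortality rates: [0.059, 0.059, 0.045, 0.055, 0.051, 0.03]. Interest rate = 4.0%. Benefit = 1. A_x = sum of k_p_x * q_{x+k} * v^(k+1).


v = 0.961538
Year 0: k_p_x=1.0, q=0.059, term=0.056731
Year 1: k_p_x=0.941, q=0.059, term=0.05133
Year 2: k_p_x=0.885481, q=0.045, term=0.035424
Year 3: k_p_x=0.845634, q=0.055, term=0.039757
Year 4: k_p_x=0.799124, q=0.051, term=0.033498
Year 5: k_p_x=0.758369, q=0.03, term=0.017981
A_x = 0.2347


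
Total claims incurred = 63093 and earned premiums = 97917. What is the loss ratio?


Loss ratio = claims / premiums
= 63093 / 97917
= 0.6444


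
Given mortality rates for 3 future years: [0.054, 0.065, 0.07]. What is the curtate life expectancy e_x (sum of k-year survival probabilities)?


e_x = sum_{k=1}^{n} k_p_x
k_p_x values:
  1_p_x = 0.946
  2_p_x = 0.88451
  3_p_x = 0.822594
e_x = 2.6531


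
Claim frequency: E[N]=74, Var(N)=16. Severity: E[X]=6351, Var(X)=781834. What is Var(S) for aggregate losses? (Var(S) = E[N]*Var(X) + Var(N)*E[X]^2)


Var(S) = E[N]*Var(X) + Var(N)*E[X]^2
= 74*781834 + 16*6351^2
= 57855716 + 645363216
= 7.0322e+08
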